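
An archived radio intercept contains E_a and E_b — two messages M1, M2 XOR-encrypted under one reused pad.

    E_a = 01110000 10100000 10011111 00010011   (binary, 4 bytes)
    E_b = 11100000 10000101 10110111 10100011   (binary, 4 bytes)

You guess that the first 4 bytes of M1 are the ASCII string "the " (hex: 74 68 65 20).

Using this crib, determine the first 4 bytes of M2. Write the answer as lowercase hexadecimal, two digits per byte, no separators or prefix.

e44d4d90

First, E_a ⊕ E_b = (M1 ⊕ K) ⊕ (M2 ⊕ K) = M1 ⊕ M2, so the key drops out. Then M2 = (M1 ⊕ M2) ⊕ M1 over the first 4 bytes.
byte 0: (70 ⊕ e0) ⊕ 74 = 90 ⊕ 74 = e4
byte 1: (a0 ⊕ 85) ⊕ 68 = 25 ⊕ 68 = 4d
byte 2: (9f ⊕ b7) ⊕ 65 = 28 ⊕ 65 = 4d
byte 3: (13 ⊕ a3) ⊕ 20 = b0 ⊕ 20 = 90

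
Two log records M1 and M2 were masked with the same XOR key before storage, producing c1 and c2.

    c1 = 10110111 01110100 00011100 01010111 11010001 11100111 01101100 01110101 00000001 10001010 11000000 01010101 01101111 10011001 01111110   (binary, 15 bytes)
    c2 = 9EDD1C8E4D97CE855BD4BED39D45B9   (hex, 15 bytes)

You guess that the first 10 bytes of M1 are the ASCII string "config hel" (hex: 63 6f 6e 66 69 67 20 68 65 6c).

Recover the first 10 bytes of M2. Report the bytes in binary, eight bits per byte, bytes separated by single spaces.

01001010 11000110 01101110 10111111 11110101 00010111 10000010 10011000 00111111 00110010

First, c1 ⊕ c2 = (M1 ⊕ K) ⊕ (M2 ⊕ K) = M1 ⊕ M2, so the key drops out. Then M2 = (M1 ⊕ M2) ⊕ M1 over the first 10 bytes.
byte 0: (b7 ⊕ 9e) ⊕ 63 = 29 ⊕ 63 = 4a
byte 1: (74 ⊕ dd) ⊕ 6f = a9 ⊕ 6f = c6
byte 2: (1c ⊕ 1c) ⊕ 6e = 00 ⊕ 6e = 6e
byte 3: (57 ⊕ 8e) ⊕ 66 = d9 ⊕ 66 = bf
byte 4: (d1 ⊕ 4d) ⊕ 69 = 9c ⊕ 69 = f5
byte 5: (e7 ⊕ 97) ⊕ 67 = 70 ⊕ 67 = 17
byte 6: (6c ⊕ ce) ⊕ 20 = a2 ⊕ 20 = 82
byte 7: (75 ⊕ 85) ⊕ 68 = f0 ⊕ 68 = 98
byte 8: (01 ⊕ 5b) ⊕ 65 = 5a ⊕ 65 = 3f
byte 9: (8a ⊕ d4) ⊕ 6c = 5e ⊕ 6c = 32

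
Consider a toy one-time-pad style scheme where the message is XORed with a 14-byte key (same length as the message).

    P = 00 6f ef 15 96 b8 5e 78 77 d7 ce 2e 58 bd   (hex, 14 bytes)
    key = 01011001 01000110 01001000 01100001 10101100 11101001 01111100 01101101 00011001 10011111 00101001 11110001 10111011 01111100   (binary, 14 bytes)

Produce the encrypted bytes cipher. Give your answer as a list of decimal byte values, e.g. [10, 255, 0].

[89, 41, 167, 116, 58, 81, 34, 21, 110, 72, 231, 223, 227, 193]

XOR is its own inverse, so applying the key byte-wise gives the result directly.
byte 0: 00000000 XOR 01011001 = 01011001
byte 1: 01101111 XOR 01000110 = 00101001
byte 2: 11101111 XOR 01001000 = 10100111
byte 3: 00010101 XOR 01100001 = 01110100
byte 4: 10010110 XOR 10101100 = 00111010
byte 5: 10111000 XOR 11101001 = 01010001
byte 6: 01011110 XOR 01111100 = 00100010
byte 7: 01111000 XOR 01101101 = 00010101
byte 8: 01110111 XOR 00011001 = 01101110
byte 9: 11010111 XOR 10011111 = 01001000
byte 10: 11001110 XOR 00101001 = 11100111
byte 11: 00101110 XOR 11110001 = 11011111
byte 12: 01011000 XOR 10111011 = 11100011
byte 13: 10111101 XOR 01111100 = 11000001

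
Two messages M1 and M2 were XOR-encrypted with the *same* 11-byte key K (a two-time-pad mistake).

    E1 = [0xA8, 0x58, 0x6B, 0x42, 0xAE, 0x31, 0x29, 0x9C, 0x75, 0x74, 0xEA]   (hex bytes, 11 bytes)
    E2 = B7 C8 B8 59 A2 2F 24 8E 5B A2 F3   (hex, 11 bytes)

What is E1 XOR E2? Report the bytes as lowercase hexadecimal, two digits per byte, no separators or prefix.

1f90d31b0c1e0d122ed619

E1 ⊕ E2 = (M1 ⊕ K) ⊕ (M2 ⊕ K) = M1 ⊕ M2 — the shared key cancels under XOR.
a8 ^ b7 = 1f
58 ^ c8 = 90
6b ^ b8 = d3
42 ^ 59 = 1b
ae ^ a2 = 0c
31 ^ 2f = 1e
29 ^ 24 = 0d
9c ^ 8e = 12
75 ^ 5b = 2e
74 ^ a2 = d6
ea ^ f3 = 19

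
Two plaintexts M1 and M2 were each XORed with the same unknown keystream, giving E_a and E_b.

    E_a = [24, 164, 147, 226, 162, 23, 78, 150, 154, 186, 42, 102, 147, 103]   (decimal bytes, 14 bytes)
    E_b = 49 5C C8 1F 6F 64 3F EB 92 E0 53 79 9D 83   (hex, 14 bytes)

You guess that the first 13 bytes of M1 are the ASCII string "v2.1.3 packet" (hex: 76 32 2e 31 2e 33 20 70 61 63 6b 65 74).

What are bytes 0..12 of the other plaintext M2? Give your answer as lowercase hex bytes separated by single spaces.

First, E_a ⊕ E_b = (M1 ⊕ K) ⊕ (M2 ⊕ K) = M1 ⊕ M2, so the key drops out. Then M2 = (M1 ⊕ M2) ⊕ M1 over the first 13 bytes.
byte 0: (18 ⊕ 49) ⊕ 76 = 51 ⊕ 76 = 27
byte 1: (a4 ⊕ 5c) ⊕ 32 = f8 ⊕ 32 = ca
byte 2: (93 ⊕ c8) ⊕ 2e = 5b ⊕ 2e = 75
byte 3: (e2 ⊕ 1f) ⊕ 31 = fd ⊕ 31 = cc
byte 4: (a2 ⊕ 6f) ⊕ 2e = cd ⊕ 2e = e3
byte 5: (17 ⊕ 64) ⊕ 33 = 73 ⊕ 33 = 40
byte 6: (4e ⊕ 3f) ⊕ 20 = 71 ⊕ 20 = 51
byte 7: (96 ⊕ eb) ⊕ 70 = 7d ⊕ 70 = 0d
byte 8: (9a ⊕ 92) ⊕ 61 = 08 ⊕ 61 = 69
byte 9: (ba ⊕ e0) ⊕ 63 = 5a ⊕ 63 = 39
byte 10: (2a ⊕ 53) ⊕ 6b = 79 ⊕ 6b = 12
byte 11: (66 ⊕ 79) ⊕ 65 = 1f ⊕ 65 = 7a
byte 12: (93 ⊕ 9d) ⊕ 74 = 0e ⊕ 74 = 7a

27 ca 75 cc e3 40 51 0d 69 39 12 7a 7a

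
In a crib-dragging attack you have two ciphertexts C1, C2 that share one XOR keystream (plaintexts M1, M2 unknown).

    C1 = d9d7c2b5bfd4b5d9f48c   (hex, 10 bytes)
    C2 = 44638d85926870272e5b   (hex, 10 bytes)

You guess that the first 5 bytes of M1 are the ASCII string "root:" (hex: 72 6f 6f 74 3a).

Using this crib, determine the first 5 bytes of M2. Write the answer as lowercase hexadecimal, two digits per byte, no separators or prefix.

efdb204417

First, C1 ⊕ C2 = (M1 ⊕ K) ⊕ (M2 ⊕ K) = M1 ⊕ M2, so the key drops out. Then M2 = (M1 ⊕ M2) ⊕ M1 over the first 5 bytes.
byte 0: (d9 XOR 44) XOR 72 = 9d XOR 72 = ef
byte 1: (d7 XOR 63) XOR 6f = b4 XOR 6f = db
byte 2: (c2 XOR 8d) XOR 6f = 4f XOR 6f = 20
byte 3: (b5 XOR 85) XOR 74 = 30 XOR 74 = 44
byte 4: (bf XOR 92) XOR 3a = 2d XOR 3a = 17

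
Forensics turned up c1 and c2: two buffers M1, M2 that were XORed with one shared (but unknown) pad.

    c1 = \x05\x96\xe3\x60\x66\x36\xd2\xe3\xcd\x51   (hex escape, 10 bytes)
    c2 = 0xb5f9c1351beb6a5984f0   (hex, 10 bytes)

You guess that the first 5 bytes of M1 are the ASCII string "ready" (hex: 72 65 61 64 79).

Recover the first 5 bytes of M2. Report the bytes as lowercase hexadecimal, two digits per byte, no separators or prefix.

c20a433104

First, c1 ⊕ c2 = (M1 ⊕ K) ⊕ (M2 ⊕ K) = M1 ⊕ M2, so the key drops out. Then M2 = (M1 ⊕ M2) ⊕ M1 over the first 5 bytes.
byte 0: (05 XOR b5) XOR 72 = b0 XOR 72 = c2
byte 1: (96 XOR f9) XOR 65 = 6f XOR 65 = 0a
byte 2: (e3 XOR c1) XOR 61 = 22 XOR 61 = 43
byte 3: (60 XOR 35) XOR 64 = 55 XOR 64 = 31
byte 4: (66 XOR 1b) XOR 79 = 7d XOR 79 = 04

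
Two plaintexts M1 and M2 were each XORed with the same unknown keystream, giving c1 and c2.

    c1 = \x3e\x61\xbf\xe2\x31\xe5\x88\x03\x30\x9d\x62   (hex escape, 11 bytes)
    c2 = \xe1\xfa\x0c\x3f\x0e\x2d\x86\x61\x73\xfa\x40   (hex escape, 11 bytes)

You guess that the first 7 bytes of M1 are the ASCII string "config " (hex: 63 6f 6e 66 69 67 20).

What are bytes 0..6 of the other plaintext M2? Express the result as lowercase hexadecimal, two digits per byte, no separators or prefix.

First, c1 ⊕ c2 = (M1 ⊕ K) ⊕ (M2 ⊕ K) = M1 ⊕ M2, so the key drops out. Then M2 = (M1 ⊕ M2) ⊕ M1 over the first 7 bytes.
byte 0: (3e ⊕ e1) ⊕ 63 = df ⊕ 63 = bc
byte 1: (61 ⊕ fa) ⊕ 6f = 9b ⊕ 6f = f4
byte 2: (bf ⊕ 0c) ⊕ 6e = b3 ⊕ 6e = dd
byte 3: (e2 ⊕ 3f) ⊕ 66 = dd ⊕ 66 = bb
byte 4: (31 ⊕ 0e) ⊕ 69 = 3f ⊕ 69 = 56
byte 5: (e5 ⊕ 2d) ⊕ 67 = c8 ⊕ 67 = af
byte 6: (88 ⊕ 86) ⊕ 20 = 0e ⊕ 20 = 2e

bcf4ddbb56af2e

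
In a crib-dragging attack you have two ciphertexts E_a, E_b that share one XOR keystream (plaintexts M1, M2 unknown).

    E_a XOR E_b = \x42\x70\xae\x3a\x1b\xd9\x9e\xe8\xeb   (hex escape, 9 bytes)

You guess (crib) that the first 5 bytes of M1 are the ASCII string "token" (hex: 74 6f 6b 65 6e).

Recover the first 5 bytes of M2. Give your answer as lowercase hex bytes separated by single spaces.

Since E_a ⊕ E_b = M1 ⊕ M2, XORing with the guessed M1 bytes yields the corresponding M2 bytes: M2 = (E_a ⊕ E_b) ⊕ M1.
42 xor 74 = 36
70 xor 6f = 1f
ae xor 6b = c5
3a xor 65 = 5f
1b xor 6e = 75

36 1f c5 5f 75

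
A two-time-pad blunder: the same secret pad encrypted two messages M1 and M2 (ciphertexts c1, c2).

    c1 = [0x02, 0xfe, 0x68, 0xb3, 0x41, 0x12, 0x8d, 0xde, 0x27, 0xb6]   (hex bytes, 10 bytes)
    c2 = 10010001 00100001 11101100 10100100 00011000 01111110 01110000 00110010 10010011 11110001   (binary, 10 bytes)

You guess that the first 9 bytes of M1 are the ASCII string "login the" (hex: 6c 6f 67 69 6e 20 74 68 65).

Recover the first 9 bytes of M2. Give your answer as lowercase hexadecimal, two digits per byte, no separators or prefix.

First, c1 ⊕ c2 = (M1 ⊕ K) ⊕ (M2 ⊕ K) = M1 ⊕ M2, so the key drops out. Then M2 = (M1 ⊕ M2) ⊕ M1 over the first 9 bytes.
byte 0: (02 xor 91) xor 6c = 93 xor 6c = ff
byte 1: (fe xor 21) xor 6f = df xor 6f = b0
byte 2: (68 xor ec) xor 67 = 84 xor 67 = e3
byte 3: (b3 xor a4) xor 69 = 17 xor 69 = 7e
byte 4: (41 xor 18) xor 6e = 59 xor 6e = 37
byte 5: (12 xor 7e) xor 20 = 6c xor 20 = 4c
byte 6: (8d xor 70) xor 74 = fd xor 74 = 89
byte 7: (de xor 32) xor 68 = ec xor 68 = 84
byte 8: (27 xor 93) xor 65 = b4 xor 65 = d1

ffb0e37e374c8984d1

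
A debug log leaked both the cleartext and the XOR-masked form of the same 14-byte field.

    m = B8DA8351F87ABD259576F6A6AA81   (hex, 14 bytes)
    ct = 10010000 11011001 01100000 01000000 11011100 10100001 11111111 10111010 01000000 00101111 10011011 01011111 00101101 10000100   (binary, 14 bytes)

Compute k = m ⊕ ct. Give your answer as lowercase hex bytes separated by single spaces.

28 03 e3 11 24 db 42 9f d5 59 6d f9 87 05

Since ct = m ⊕ k, XORing both sides with m gives k = m ⊕ ct.
byte 0: b8 ^ 90 = 28
byte 1: da ^ d9 = 03
byte 2: 83 ^ 60 = e3
byte 3: 51 ^ 40 = 11
byte 4: f8 ^ dc = 24
byte 5: 7a ^ a1 = db
byte 6: bd ^ ff = 42
byte 7: 25 ^ ba = 9f
byte 8: 95 ^ 40 = d5
byte 9: 76 ^ 2f = 59
byte 10: f6 ^ 9b = 6d
byte 11: a6 ^ 5f = f9
byte 12: aa ^ 2d = 87
byte 13: 81 ^ 84 = 05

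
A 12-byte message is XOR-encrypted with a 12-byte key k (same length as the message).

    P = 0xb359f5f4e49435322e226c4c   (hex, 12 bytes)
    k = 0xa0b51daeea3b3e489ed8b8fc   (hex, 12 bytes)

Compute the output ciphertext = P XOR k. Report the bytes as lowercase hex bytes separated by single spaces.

XOR is its own inverse, so applying the key byte-wise gives the result directly.
10110011 ^ 10100000 = 00010011
01011001 ^ 10110101 = 11101100
11110101 ^ 00011101 = 11101000
11110100 ^ 10101110 = 01011010
11100100 ^ 11101010 = 00001110
10010100 ^ 00111011 = 10101111
00110101 ^ 00111110 = 00001011
00110010 ^ 01001000 = 01111010
00101110 ^ 10011110 = 10110000
00100010 ^ 11011000 = 11111010
01101100 ^ 10111000 = 11010100
01001100 ^ 11111100 = 10110000

13 ec e8 5a 0e af 0b 7a b0 fa d4 b0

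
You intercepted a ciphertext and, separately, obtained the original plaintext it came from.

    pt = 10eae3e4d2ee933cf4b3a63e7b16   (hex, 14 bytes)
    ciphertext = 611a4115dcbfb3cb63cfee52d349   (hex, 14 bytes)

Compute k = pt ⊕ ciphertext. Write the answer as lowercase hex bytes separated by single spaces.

Since ciphertext = pt ⊕ k, XORing both sides with pt gives k = pt ⊕ ciphertext.
10 XOR 61 = 71
ea XOR 1a = f0
e3 XOR 41 = a2
e4 XOR 15 = f1
d2 XOR dc = 0e
ee XOR bf = 51
93 XOR b3 = 20
3c XOR cb = f7
f4 XOR 63 = 97
b3 XOR cf = 7c
a6 XOR ee = 48
3e XOR 52 = 6c
7b XOR d3 = a8
16 XOR 49 = 5f

71 f0 a2 f1 0e 51 20 f7 97 7c 48 6c a8 5f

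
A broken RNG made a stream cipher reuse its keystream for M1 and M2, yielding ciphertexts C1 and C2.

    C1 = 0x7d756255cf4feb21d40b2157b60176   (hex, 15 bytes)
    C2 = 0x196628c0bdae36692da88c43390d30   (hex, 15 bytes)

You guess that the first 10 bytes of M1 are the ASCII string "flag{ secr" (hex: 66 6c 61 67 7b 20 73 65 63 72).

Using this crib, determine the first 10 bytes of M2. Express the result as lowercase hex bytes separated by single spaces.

02 7f 2b f2 09 c1 ae 2d 9a d1

First, C1 ⊕ C2 = (M1 ⊕ K) ⊕ (M2 ⊕ K) = M1 ⊕ M2, so the key drops out. Then M2 = (M1 ⊕ M2) ⊕ M1 over the first 10 bytes.
byte 0: (7d xor 19) xor 66 = 64 xor 66 = 02
byte 1: (75 xor 66) xor 6c = 13 xor 6c = 7f
byte 2: (62 xor 28) xor 61 = 4a xor 61 = 2b
byte 3: (55 xor c0) xor 67 = 95 xor 67 = f2
byte 4: (cf xor bd) xor 7b = 72 xor 7b = 09
byte 5: (4f xor ae) xor 20 = e1 xor 20 = c1
byte 6: (eb xor 36) xor 73 = dd xor 73 = ae
byte 7: (21 xor 69) xor 65 = 48 xor 65 = 2d
byte 8: (d4 xor 2d) xor 63 = f9 xor 63 = 9a
byte 9: (0b xor a8) xor 72 = a3 xor 72 = d1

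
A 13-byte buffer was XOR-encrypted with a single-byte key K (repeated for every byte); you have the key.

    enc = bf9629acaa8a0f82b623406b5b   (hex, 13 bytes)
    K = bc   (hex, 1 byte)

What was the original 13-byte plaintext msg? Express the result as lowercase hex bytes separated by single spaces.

03 2a 95 10 16 36 b3 3e 0a 9f fc d7 e7

The 1-byte key repeats, so the effective keystream is bc bc bc bc bc bc bc bc bc bc bc bc bc.
byte 0: bf XOR bc = 03
byte 1: 96 XOR bc = 2a
byte 2: 29 XOR bc = 95
byte 3: ac XOR bc = 10
byte 4: aa XOR bc = 16
byte 5: 8a XOR bc = 36
byte 6: 0f XOR bc = b3
byte 7: 82 XOR bc = 3e
byte 8: b6 XOR bc = 0a
byte 9: 23 XOR bc = 9f
byte 10: 40 XOR bc = fc
byte 11: 6b XOR bc = d7
byte 12: 5b XOR bc = e7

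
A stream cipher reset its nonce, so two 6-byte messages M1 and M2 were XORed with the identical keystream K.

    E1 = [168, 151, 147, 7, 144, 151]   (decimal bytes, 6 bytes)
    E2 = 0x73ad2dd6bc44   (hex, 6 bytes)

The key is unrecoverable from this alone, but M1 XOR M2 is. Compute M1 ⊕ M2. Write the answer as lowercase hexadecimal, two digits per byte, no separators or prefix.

db3abed12cd3

E1 ⊕ E2 = (M1 ⊕ K) ⊕ (M2 ⊕ K) = M1 ⊕ M2 — the shared key cancels under XOR.
byte 0: a8 XOR 73 = db
byte 1: 97 XOR ad = 3a
byte 2: 93 XOR 2d = be
byte 3: 07 XOR d6 = d1
byte 4: 90 XOR bc = 2c
byte 5: 97 XOR 44 = d3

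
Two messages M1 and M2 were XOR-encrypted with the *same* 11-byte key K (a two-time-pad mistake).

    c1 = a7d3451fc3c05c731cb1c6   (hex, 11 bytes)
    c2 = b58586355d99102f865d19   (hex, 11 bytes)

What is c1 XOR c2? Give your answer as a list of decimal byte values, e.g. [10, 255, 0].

c1 ⊕ c2 = (M1 ⊕ K) ⊕ (M2 ⊕ K) = M1 ⊕ M2 — the shared key cancels under XOR.
byte 0: a7 XOR b5 = 12
byte 1: d3 XOR 85 = 56
byte 2: 45 XOR 86 = c3
byte 3: 1f XOR 35 = 2a
byte 4: c3 XOR 5d = 9e
byte 5: c0 XOR 99 = 59
byte 6: 5c XOR 10 = 4c
byte 7: 73 XOR 2f = 5c
byte 8: 1c XOR 86 = 9a
byte 9: b1 XOR 5d = ec
byte 10: c6 XOR 19 = df

[18, 86, 195, 42, 158, 89, 76, 92, 154, 236, 223]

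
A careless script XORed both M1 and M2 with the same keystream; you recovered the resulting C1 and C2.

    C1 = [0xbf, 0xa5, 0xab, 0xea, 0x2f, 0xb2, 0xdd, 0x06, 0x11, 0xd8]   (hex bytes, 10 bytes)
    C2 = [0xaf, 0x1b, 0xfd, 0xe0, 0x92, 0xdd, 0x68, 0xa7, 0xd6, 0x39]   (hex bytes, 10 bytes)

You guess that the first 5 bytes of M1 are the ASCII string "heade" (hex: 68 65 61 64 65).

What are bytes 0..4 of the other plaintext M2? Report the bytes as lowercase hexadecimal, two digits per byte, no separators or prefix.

First, C1 ⊕ C2 = (M1 ⊕ K) ⊕ (M2 ⊕ K) = M1 ⊕ M2, so the key drops out. Then M2 = (M1 ⊕ M2) ⊕ M1 over the first 5 bytes.
byte 0: (bf ⊕ af) ⊕ 68 = 10 ⊕ 68 = 78
byte 1: (a5 ⊕ 1b) ⊕ 65 = be ⊕ 65 = db
byte 2: (ab ⊕ fd) ⊕ 61 = 56 ⊕ 61 = 37
byte 3: (ea ⊕ e0) ⊕ 64 = 0a ⊕ 64 = 6e
byte 4: (2f ⊕ 92) ⊕ 65 = bd ⊕ 65 = d8

78db376ed8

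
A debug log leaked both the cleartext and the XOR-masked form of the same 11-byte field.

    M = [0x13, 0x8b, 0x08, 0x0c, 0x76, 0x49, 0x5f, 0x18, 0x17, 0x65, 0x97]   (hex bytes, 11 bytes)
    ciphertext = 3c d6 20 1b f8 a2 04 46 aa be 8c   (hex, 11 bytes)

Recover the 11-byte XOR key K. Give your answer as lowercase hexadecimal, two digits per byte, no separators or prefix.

Since ciphertext = M ⊕ K, XORing both sides with M gives K = M ⊕ ciphertext.
13 ^ 3c = 2f
8b ^ d6 = 5d
08 ^ 20 = 28
0c ^ 1b = 17
76 ^ f8 = 8e
49 ^ a2 = eb
5f ^ 04 = 5b
18 ^ 46 = 5e
17 ^ aa = bd
65 ^ be = db
97 ^ 8c = 1b

2f5d28178eeb5b5ebddb1b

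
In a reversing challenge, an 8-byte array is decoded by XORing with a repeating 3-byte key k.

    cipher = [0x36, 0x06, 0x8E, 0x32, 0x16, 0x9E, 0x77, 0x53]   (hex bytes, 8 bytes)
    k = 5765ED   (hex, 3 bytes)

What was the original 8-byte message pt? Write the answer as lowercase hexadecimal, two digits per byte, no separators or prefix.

6163636573732036

The 3-byte key repeats, so the effective keystream is 57 65 ed 57 65 ed 57 65.
byte 0: 36 ⊕ 57 = 61
byte 1: 06 ⊕ 65 = 63
byte 2: 8e ⊕ ed = 63
byte 3: 32 ⊕ 57 = 65
byte 4: 16 ⊕ 65 = 73
byte 5: 9e ⊕ ed = 73
byte 6: 77 ⊕ 57 = 20
byte 7: 53 ⊕ 65 = 36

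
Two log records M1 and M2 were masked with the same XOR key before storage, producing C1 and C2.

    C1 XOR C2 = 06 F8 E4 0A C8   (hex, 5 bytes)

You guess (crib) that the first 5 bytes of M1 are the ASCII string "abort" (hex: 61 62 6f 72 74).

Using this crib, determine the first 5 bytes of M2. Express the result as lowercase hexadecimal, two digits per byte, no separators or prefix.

679a8b78bc

Since C1 ⊕ C2 = M1 ⊕ M2, XORing with the guessed M1 bytes yields the corresponding M2 bytes: M2 = (C1 ⊕ C2) ⊕ M1.
byte 0:   6 xor  97 = 103
byte 1: 248 xor  98 = 154
byte 2: 228 xor 111 = 139
byte 3:  10 xor 114 = 120
byte 4: 200 xor 116 = 188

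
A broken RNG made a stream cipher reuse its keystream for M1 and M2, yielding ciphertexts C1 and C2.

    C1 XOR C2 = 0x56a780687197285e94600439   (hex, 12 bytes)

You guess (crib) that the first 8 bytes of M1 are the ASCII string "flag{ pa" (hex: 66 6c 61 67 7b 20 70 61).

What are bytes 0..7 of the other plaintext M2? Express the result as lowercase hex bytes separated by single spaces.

Since C1 ⊕ C2 = M1 ⊕ M2, XORing with the guessed M1 bytes yields the corresponding M2 bytes: M2 = (C1 ⊕ C2) ⊕ M1.
56 ^ 66 = 30
a7 ^ 6c = cb
80 ^ 61 = e1
68 ^ 67 = 0f
71 ^ 7b = 0a
97 ^ 20 = b7
28 ^ 70 = 58
5e ^ 61 = 3f

30 cb e1 0f 0a b7 58 3f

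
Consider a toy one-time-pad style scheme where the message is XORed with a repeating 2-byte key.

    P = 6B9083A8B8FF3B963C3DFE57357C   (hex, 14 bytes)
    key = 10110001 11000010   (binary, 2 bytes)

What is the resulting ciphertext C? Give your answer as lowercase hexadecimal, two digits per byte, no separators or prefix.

da52326a093d8a548dff4f9584be

The 2-byte key repeats, so the effective keystream is b1 c2 b1 c2 b1 c2 b1 c2 b1 c2 b1 c2 b1 c2.
byte 0: 01101011 ⊕ 10110001 = 11011010
byte 1: 10010000 ⊕ 11000010 = 01010010
byte 2: 10000011 ⊕ 10110001 = 00110010
byte 3: 10101000 ⊕ 11000010 = 01101010
byte 4: 10111000 ⊕ 10110001 = 00001001
byte 5: 11111111 ⊕ 11000010 = 00111101
byte 6: 00111011 ⊕ 10110001 = 10001010
byte 7: 10010110 ⊕ 11000010 = 01010100
byte 8: 00111100 ⊕ 10110001 = 10001101
byte 9: 00111101 ⊕ 11000010 = 11111111
byte 10: 11111110 ⊕ 10110001 = 01001111
byte 11: 01010111 ⊕ 11000010 = 10010101
byte 12: 00110101 ⊕ 10110001 = 10000100
byte 13: 01111100 ⊕ 11000010 = 10111110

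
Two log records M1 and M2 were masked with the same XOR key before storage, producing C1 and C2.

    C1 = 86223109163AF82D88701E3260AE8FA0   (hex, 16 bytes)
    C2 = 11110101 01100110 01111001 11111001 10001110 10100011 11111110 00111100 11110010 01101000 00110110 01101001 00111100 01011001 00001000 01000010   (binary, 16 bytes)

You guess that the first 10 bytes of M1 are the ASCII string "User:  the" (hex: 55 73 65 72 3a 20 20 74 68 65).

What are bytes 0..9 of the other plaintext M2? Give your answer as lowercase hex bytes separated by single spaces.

26 37 2d 82 a2 b9 26 65 12 7d

First, C1 ⊕ C2 = (M1 ⊕ K) ⊕ (M2 ⊕ K) = M1 ⊕ M2, so the key drops out. Then M2 = (M1 ⊕ M2) ⊕ M1 over the first 10 bytes.
byte 0: (86 ^ f5) ^ 55 = 73 ^ 55 = 26
byte 1: (22 ^ 66) ^ 73 = 44 ^ 73 = 37
byte 2: (31 ^ 79) ^ 65 = 48 ^ 65 = 2d
byte 3: (09 ^ f9) ^ 72 = f0 ^ 72 = 82
byte 4: (16 ^ 8e) ^ 3a = 98 ^ 3a = a2
byte 5: (3a ^ a3) ^ 20 = 99 ^ 20 = b9
byte 6: (f8 ^ fe) ^ 20 = 06 ^ 20 = 26
byte 7: (2d ^ 3c) ^ 74 = 11 ^ 74 = 65
byte 8: (88 ^ f2) ^ 68 = 7a ^ 68 = 12
byte 9: (70 ^ 68) ^ 65 = 18 ^ 65 = 7d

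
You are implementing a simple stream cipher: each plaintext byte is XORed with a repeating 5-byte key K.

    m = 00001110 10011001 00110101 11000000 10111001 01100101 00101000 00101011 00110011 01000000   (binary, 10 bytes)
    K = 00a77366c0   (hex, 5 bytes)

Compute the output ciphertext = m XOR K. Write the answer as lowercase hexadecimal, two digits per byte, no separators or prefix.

The 5-byte key repeats, so the effective keystream is 00 a7 73 66 c0 00 a7 73 66 c0.
byte 0: 0e xor 00 = 0e
byte 1: 99 xor a7 = 3e
byte 2: 35 xor 73 = 46
byte 3: c0 xor 66 = a6
byte 4: b9 xor c0 = 79
byte 5: 65 xor 00 = 65
byte 6: 28 xor a7 = 8f
byte 7: 2b xor 73 = 58
byte 8: 33 xor 66 = 55
byte 9: 40 xor c0 = 80

0e3e46a679658f585580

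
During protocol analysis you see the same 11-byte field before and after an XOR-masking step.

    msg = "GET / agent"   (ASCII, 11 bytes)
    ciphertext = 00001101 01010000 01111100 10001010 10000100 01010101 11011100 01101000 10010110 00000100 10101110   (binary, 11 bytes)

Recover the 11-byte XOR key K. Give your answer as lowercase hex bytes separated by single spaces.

4a 15 28 aa ab 75 bd 0f f3 6a da

Since ciphertext = msg ⊕ K, XORing both sides with msg gives K = msg ⊕ ciphertext.
byte 0: 47 XOR 0d = 4a
byte 1: 45 XOR 50 = 15
byte 2: 54 XOR 7c = 28
byte 3: 20 XOR 8a = aa
byte 4: 2f XOR 84 = ab
byte 5: 20 XOR 55 = 75
byte 6: 61 XOR dc = bd
byte 7: 67 XOR 68 = 0f
byte 8: 65 XOR 96 = f3
byte 9: 6e XOR 04 = 6a
byte 10: 74 XOR ae = da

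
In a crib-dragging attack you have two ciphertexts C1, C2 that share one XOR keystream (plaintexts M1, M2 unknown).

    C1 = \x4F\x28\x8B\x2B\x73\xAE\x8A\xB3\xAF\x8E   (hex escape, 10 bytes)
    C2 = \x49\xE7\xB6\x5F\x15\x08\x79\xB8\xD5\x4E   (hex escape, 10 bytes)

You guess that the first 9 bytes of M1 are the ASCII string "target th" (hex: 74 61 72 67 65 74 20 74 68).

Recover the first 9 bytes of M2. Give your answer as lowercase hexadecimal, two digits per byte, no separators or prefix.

First, C1 ⊕ C2 = (M1 ⊕ K) ⊕ (M2 ⊕ K) = M1 ⊕ M2, so the key drops out. Then M2 = (M1 ⊕ M2) ⊕ M1 over the first 9 bytes.
byte 0: (4f xor 49) xor 74 = 06 xor 74 = 72
byte 1: (28 xor e7) xor 61 = cf xor 61 = ae
byte 2: (8b xor b6) xor 72 = 3d xor 72 = 4f
byte 3: (2b xor 5f) xor 67 = 74 xor 67 = 13
byte 4: (73 xor 15) xor 65 = 66 xor 65 = 03
byte 5: (ae xor 08) xor 74 = a6 xor 74 = d2
byte 6: (8a xor 79) xor 20 = f3 xor 20 = d3
byte 7: (b3 xor b8) xor 74 = 0b xor 74 = 7f
byte 8: (af xor d5) xor 68 = 7a xor 68 = 12

72ae4f1303d2d37f12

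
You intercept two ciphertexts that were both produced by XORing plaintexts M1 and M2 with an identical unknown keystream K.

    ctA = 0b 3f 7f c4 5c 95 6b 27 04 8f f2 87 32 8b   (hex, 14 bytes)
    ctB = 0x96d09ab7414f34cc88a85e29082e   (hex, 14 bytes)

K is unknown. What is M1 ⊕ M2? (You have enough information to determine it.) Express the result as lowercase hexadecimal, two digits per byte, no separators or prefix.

ctA ⊕ ctB = (M1 ⊕ K) ⊕ (M2 ⊕ K) = M1 ⊕ M2 — the shared key cancels under XOR.
0b xor 96 = 9d
3f xor d0 = ef
7f xor 9a = e5
c4 xor b7 = 73
5c xor 41 = 1d
95 xor 4f = da
6b xor 34 = 5f
27 xor cc = eb
04 xor 88 = 8c
8f xor a8 = 27
f2 xor 5e = ac
87 xor 29 = ae
32 xor 08 = 3a
8b xor 2e = a5

9defe5731dda5feb8c27acae3aa5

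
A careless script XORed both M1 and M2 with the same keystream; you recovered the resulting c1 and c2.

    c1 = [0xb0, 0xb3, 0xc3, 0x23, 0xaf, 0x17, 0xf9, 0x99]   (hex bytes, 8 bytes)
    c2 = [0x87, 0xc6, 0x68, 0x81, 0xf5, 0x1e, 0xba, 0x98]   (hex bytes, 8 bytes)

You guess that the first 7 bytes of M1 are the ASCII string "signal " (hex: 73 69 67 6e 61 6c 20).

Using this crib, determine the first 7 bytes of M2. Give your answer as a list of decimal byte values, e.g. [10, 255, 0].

First, c1 ⊕ c2 = (M1 ⊕ K) ⊕ (M2 ⊕ K) = M1 ⊕ M2, so the key drops out. Then M2 = (M1 ⊕ M2) ⊕ M1 over the first 7 bytes.
byte 0: (b0 XOR 87) XOR 73 = 37 XOR 73 = 44
byte 1: (b3 XOR c6) XOR 69 = 75 XOR 69 = 1c
byte 2: (c3 XOR 68) XOR 67 = ab XOR 67 = cc
byte 3: (23 XOR 81) XOR 6e = a2 XOR 6e = cc
byte 4: (af XOR f5) XOR 61 = 5a XOR 61 = 3b
byte 5: (17 XOR 1e) XOR 6c = 09 XOR 6c = 65
byte 6: (f9 XOR ba) XOR 20 = 43 XOR 20 = 63

[68, 28, 204, 204, 59, 101, 99]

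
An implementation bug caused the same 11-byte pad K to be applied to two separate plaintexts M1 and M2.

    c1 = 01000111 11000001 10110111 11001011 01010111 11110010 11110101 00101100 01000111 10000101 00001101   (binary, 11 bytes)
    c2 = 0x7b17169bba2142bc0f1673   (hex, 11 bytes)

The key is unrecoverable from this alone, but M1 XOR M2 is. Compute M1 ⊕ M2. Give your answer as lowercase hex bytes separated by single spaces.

c1 ⊕ c2 = (M1 ⊕ K) ⊕ (M2 ⊕ K) = M1 ⊕ M2 — the shared key cancels under XOR.
47 ⊕ 7b = 3c
c1 ⊕ 17 = d6
b7 ⊕ 16 = a1
cb ⊕ 9b = 50
57 ⊕ ba = ed
f2 ⊕ 21 = d3
f5 ⊕ 42 = b7
2c ⊕ bc = 90
47 ⊕ 0f = 48
85 ⊕ 16 = 93
0d ⊕ 73 = 7e

3c d6 a1 50 ed d3 b7 90 48 93 7e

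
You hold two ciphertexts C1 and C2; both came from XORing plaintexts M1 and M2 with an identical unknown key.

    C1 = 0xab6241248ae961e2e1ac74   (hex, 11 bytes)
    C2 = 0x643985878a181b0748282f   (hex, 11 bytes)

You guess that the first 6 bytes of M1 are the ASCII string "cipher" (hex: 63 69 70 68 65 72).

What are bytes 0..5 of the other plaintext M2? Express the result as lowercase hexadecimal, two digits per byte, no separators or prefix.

First, C1 ⊕ C2 = (M1 ⊕ K) ⊕ (M2 ⊕ K) = M1 ⊕ M2, so the key drops out. Then M2 = (M1 ⊕ M2) ⊕ M1 over the first 6 bytes.
byte 0: (ab xor 64) xor 63 = cf xor 63 = ac
byte 1: (62 xor 39) xor 69 = 5b xor 69 = 32
byte 2: (41 xor 85) xor 70 = c4 xor 70 = b4
byte 3: (24 xor 87) xor 68 = a3 xor 68 = cb
byte 4: (8a xor 8a) xor 65 = 00 xor 65 = 65
byte 5: (e9 xor 18) xor 72 = f1 xor 72 = 83

ac32b4cb6583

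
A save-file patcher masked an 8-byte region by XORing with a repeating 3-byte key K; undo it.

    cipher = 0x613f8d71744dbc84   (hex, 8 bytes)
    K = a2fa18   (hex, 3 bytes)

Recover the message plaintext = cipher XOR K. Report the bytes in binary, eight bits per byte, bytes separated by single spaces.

11000011 11000101 10010101 11010011 10001110 01010101 00011110 01111110

The 3-byte key repeats, so the effective keystream is a2 fa 18 a2 fa 18 a2 fa.
byte 0: 61 ⊕ a2 = c3
byte 1: 3f ⊕ fa = c5
byte 2: 8d ⊕ 18 = 95
byte 3: 71 ⊕ a2 = d3
byte 4: 74 ⊕ fa = 8e
byte 5: 4d ⊕ 18 = 55
byte 6: bc ⊕ a2 = 1e
byte 7: 84 ⊕ fa = 7e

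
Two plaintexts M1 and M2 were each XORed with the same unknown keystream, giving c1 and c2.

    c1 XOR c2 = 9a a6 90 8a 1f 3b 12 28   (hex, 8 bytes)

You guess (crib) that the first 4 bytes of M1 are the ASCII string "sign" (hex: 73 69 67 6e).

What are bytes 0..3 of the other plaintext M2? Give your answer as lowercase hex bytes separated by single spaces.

Since c1 ⊕ c2 = M1 ⊕ M2, XORing with the guessed M1 bytes yields the corresponding M2 bytes: M2 = (c1 ⊕ c2) ⊕ M1.
byte 0: 9a XOR 73 = e9
byte 1: a6 XOR 69 = cf
byte 2: 90 XOR 67 = f7
byte 3: 8a XOR 6e = e4

e9 cf f7 e4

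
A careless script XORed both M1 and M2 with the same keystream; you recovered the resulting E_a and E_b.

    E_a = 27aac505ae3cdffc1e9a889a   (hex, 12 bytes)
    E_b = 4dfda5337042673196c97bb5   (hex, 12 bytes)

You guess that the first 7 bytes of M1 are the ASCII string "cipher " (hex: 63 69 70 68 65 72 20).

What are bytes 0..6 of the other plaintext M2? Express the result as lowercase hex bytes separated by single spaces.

First, E_a ⊕ E_b = (M1 ⊕ K) ⊕ (M2 ⊕ K) = M1 ⊕ M2, so the key drops out. Then M2 = (M1 ⊕ M2) ⊕ M1 over the first 7 bytes.
byte 0: (27 ⊕ 4d) ⊕ 63 = 6a ⊕ 63 = 09
byte 1: (aa ⊕ fd) ⊕ 69 = 57 ⊕ 69 = 3e
byte 2: (c5 ⊕ a5) ⊕ 70 = 60 ⊕ 70 = 10
byte 3: (05 ⊕ 33) ⊕ 68 = 36 ⊕ 68 = 5e
byte 4: (ae ⊕ 70) ⊕ 65 = de ⊕ 65 = bb
byte 5: (3c ⊕ 42) ⊕ 72 = 7e ⊕ 72 = 0c
byte 6: (df ⊕ 67) ⊕ 20 = b8 ⊕ 20 = 98

09 3e 10 5e bb 0c 98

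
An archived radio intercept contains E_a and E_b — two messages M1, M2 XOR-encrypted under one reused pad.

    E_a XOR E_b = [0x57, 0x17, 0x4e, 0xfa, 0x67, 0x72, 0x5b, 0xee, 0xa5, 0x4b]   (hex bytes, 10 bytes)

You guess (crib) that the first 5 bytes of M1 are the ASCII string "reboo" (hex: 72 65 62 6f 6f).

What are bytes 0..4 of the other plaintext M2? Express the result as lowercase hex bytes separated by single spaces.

Since E_a ⊕ E_b = M1 ⊕ M2, XORing with the guessed M1 bytes yields the corresponding M2 bytes: M2 = (E_a ⊕ E_b) ⊕ M1.
01010111 XOR 01110010 = 00100101
00010111 XOR 01100101 = 01110010
01001110 XOR 01100010 = 00101100
11111010 XOR 01101111 = 10010101
01100111 XOR 01101111 = 00001000

25 72 2c 95 08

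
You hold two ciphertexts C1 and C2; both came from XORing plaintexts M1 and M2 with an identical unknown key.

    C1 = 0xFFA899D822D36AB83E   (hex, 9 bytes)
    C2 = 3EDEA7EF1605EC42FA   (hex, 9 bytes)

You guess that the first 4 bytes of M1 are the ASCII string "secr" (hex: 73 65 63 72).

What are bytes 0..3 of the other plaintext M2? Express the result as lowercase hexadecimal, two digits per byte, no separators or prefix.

b2135d45

First, C1 ⊕ C2 = (M1 ⊕ K) ⊕ (M2 ⊕ K) = M1 ⊕ M2, so the key drops out. Then M2 = (M1 ⊕ M2) ⊕ M1 over the first 4 bytes.
byte 0: (ff xor 3e) xor 73 = c1 xor 73 = b2
byte 1: (a8 xor de) xor 65 = 76 xor 65 = 13
byte 2: (99 xor a7) xor 63 = 3e xor 63 = 5d
byte 3: (d8 xor ef) xor 72 = 37 xor 72 = 45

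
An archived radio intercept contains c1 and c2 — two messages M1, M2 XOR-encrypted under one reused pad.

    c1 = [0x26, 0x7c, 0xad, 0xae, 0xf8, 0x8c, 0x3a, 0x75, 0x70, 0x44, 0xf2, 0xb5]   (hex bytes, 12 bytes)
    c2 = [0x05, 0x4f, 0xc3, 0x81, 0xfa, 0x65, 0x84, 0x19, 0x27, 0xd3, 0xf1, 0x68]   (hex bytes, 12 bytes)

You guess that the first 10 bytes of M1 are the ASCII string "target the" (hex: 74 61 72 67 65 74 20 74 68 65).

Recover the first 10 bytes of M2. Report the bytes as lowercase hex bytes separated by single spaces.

57 52 1c 48 67 9d 9e 18 3f f2

First, c1 ⊕ c2 = (M1 ⊕ K) ⊕ (M2 ⊕ K) = M1 ⊕ M2, so the key drops out. Then M2 = (M1 ⊕ M2) ⊕ M1 over the first 10 bytes.
byte 0: (26 ^ 05) ^ 74 = 23 ^ 74 = 57
byte 1: (7c ^ 4f) ^ 61 = 33 ^ 61 = 52
byte 2: (ad ^ c3) ^ 72 = 6e ^ 72 = 1c
byte 3: (ae ^ 81) ^ 67 = 2f ^ 67 = 48
byte 4: (f8 ^ fa) ^ 65 = 02 ^ 65 = 67
byte 5: (8c ^ 65) ^ 74 = e9 ^ 74 = 9d
byte 6: (3a ^ 84) ^ 20 = be ^ 20 = 9e
byte 7: (75 ^ 19) ^ 74 = 6c ^ 74 = 18
byte 8: (70 ^ 27) ^ 68 = 57 ^ 68 = 3f
byte 9: (44 ^ d3) ^ 65 = 97 ^ 65 = f2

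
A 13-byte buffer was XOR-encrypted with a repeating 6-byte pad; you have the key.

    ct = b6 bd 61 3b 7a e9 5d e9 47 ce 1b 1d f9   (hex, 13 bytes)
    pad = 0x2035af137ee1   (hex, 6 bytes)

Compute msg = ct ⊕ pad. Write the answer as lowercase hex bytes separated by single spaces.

The 6-byte key repeats, so the effective keystream is 20 35 af 13 7e e1 20 35 af 13 7e e1 20.
byte 0: b6 ⊕ 20 = 96
byte 1: bd ⊕ 35 = 88
byte 2: 61 ⊕ af = ce
byte 3: 3b ⊕ 13 = 28
byte 4: 7a ⊕ 7e = 04
byte 5: e9 ⊕ e1 = 08
byte 6: 5d ⊕ 20 = 7d
byte 7: e9 ⊕ 35 = dc
byte 8: 47 ⊕ af = e8
byte 9: ce ⊕ 13 = dd
byte 10: 1b ⊕ 7e = 65
byte 11: 1d ⊕ e1 = fc
byte 12: f9 ⊕ 20 = d9

96 88 ce 28 04 08 7d dc e8 dd 65 fc d9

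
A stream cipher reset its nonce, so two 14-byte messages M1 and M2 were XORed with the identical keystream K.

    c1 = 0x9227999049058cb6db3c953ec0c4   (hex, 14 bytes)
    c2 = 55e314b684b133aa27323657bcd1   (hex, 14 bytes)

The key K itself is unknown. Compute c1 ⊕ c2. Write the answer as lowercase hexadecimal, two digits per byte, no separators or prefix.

c7c48d26cdb4bf1cfc0ea3697c15

c1 ⊕ c2 = (M1 ⊕ K) ⊕ (M2 ⊕ K) = M1 ⊕ M2 — the shared key cancels under XOR.
byte 0: 146 ^  85 = 199
byte 1:  39 ^ 227 = 196
byte 2: 153 ^  20 = 141
byte 3: 144 ^ 182 =  38
byte 4:  73 ^ 132 = 205
byte 5:   5 ^ 177 = 180
byte 6: 140 ^  51 = 191
byte 7: 182 ^ 170 =  28
byte 8: 219 ^  39 = 252
byte 9:  60 ^  50 =  14
byte 10: 149 ^  54 = 163
byte 11:  62 ^  87 = 105
byte 12: 192 ^ 188 = 124
byte 13: 196 ^ 209 =  21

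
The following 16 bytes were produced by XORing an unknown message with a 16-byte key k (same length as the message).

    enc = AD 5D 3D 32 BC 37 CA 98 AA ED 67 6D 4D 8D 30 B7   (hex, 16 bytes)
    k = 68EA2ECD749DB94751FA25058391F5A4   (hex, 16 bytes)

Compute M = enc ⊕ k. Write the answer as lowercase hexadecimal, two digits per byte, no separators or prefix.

ad ^ 68 = c5
5d ^ ea = b7
3d ^ 2e = 13
32 ^ cd = ff
bc ^ 74 = c8
37 ^ 9d = aa
ca ^ b9 = 73
98 ^ 47 = df
aa ^ 51 = fb
ed ^ fa = 17
67 ^ 25 = 42
6d ^ 05 = 68
4d ^ 83 = ce
8d ^ 91 = 1c
30 ^ f5 = c5
b7 ^ a4 = 13

c5b713ffc8aa73dffb174268ce1cc513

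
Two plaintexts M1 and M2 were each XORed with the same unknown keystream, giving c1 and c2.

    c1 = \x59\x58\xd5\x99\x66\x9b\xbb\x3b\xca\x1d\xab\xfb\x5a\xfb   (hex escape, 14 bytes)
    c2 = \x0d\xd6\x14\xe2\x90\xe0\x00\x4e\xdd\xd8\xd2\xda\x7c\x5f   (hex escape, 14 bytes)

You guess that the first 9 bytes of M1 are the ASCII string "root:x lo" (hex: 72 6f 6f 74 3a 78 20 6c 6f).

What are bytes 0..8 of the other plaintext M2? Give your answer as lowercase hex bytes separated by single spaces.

First, c1 ⊕ c2 = (M1 ⊕ K) ⊕ (M2 ⊕ K) = M1 ⊕ M2, so the key drops out. Then M2 = (M1 ⊕ M2) ⊕ M1 over the first 9 bytes.
byte 0: (59 ^ 0d) ^ 72 = 54 ^ 72 = 26
byte 1: (58 ^ d6) ^ 6f = 8e ^ 6f = e1
byte 2: (d5 ^ 14) ^ 6f = c1 ^ 6f = ae
byte 3: (99 ^ e2) ^ 74 = 7b ^ 74 = 0f
byte 4: (66 ^ 90) ^ 3a = f6 ^ 3a = cc
byte 5: (9b ^ e0) ^ 78 = 7b ^ 78 = 03
byte 6: (bb ^ 00) ^ 20 = bb ^ 20 = 9b
byte 7: (3b ^ 4e) ^ 6c = 75 ^ 6c = 19
byte 8: (ca ^ dd) ^ 6f = 17 ^ 6f = 78

26 e1 ae 0f cc 03 9b 19 78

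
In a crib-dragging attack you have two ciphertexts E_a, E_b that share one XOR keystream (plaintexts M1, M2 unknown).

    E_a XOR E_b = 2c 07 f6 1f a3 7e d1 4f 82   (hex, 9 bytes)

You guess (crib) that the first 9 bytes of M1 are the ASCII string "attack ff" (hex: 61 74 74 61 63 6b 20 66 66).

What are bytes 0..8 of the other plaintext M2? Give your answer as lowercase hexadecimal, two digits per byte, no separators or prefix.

4d73827ec015f129e4

Since E_a ⊕ E_b = M1 ⊕ M2, XORing with the guessed M1 bytes yields the corresponding M2 bytes: M2 = (E_a ⊕ E_b) ⊕ M1.
2c ^ 61 = 4d
07 ^ 74 = 73
f6 ^ 74 = 82
1f ^ 61 = 7e
a3 ^ 63 = c0
7e ^ 6b = 15
d1 ^ 20 = f1
4f ^ 66 = 29
82 ^ 66 = e4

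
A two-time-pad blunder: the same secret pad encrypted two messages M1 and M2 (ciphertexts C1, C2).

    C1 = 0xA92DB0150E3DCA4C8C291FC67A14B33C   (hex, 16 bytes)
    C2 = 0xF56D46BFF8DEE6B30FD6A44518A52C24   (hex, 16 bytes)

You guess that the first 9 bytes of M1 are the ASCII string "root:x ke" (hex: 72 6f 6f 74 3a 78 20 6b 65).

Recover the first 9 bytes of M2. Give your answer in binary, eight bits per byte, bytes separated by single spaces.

00101110 00101111 10011001 11011110 11001100 10011011 00001100 10010100 11100110

First, C1 ⊕ C2 = (M1 ⊕ K) ⊕ (M2 ⊕ K) = M1 ⊕ M2, so the key drops out. Then M2 = (M1 ⊕ M2) ⊕ M1 over the first 9 bytes.
byte 0: (a9 xor f5) xor 72 = 5c xor 72 = 2e
byte 1: (2d xor 6d) xor 6f = 40 xor 6f = 2f
byte 2: (b0 xor 46) xor 6f = f6 xor 6f = 99
byte 3: (15 xor bf) xor 74 = aa xor 74 = de
byte 4: (0e xor f8) xor 3a = f6 xor 3a = cc
byte 5: (3d xor de) xor 78 = e3 xor 78 = 9b
byte 6: (ca xor e6) xor 20 = 2c xor 20 = 0c
byte 7: (4c xor b3) xor 6b = ff xor 6b = 94
byte 8: (8c xor 0f) xor 65 = 83 xor 65 = e6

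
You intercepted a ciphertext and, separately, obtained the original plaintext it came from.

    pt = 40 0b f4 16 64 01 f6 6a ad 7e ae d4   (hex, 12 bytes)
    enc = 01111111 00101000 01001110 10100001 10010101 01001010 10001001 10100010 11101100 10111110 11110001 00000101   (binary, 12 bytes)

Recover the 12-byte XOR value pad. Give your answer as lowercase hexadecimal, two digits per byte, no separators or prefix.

3f23bab7f14b7fc841c05fd1

Since enc = pt ⊕ pad, XORing both sides with pt gives pad = pt ⊕ enc.
40 ⊕ 7f = 3f
0b ⊕ 28 = 23
f4 ⊕ 4e = ba
16 ⊕ a1 = b7
64 ⊕ 95 = f1
01 ⊕ 4a = 4b
f6 ⊕ 89 = 7f
6a ⊕ a2 = c8
ad ⊕ ec = 41
7e ⊕ be = c0
ae ⊕ f1 = 5f
d4 ⊕ 05 = d1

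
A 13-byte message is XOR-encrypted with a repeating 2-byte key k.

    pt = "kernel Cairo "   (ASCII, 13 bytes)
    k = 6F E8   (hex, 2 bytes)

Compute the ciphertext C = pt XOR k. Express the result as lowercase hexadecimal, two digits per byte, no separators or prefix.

The 2-byte key repeats, so the effective keystream is 6f e8 6f e8 6f e8 6f e8 6f e8 6f e8 6f.
byte 0: 01101011 ⊕ 01101111 = 00000100
byte 1: 01100101 ⊕ 11101000 = 10001101
byte 2: 01110010 ⊕ 01101111 = 00011101
byte 3: 01101110 ⊕ 11101000 = 10000110
byte 4: 01100101 ⊕ 01101111 = 00001010
byte 5: 01101100 ⊕ 11101000 = 10000100
byte 6: 00100000 ⊕ 01101111 = 01001111
byte 7: 01000011 ⊕ 11101000 = 10101011
byte 8: 01100001 ⊕ 01101111 = 00001110
byte 9: 01101001 ⊕ 11101000 = 10000001
byte 10: 01110010 ⊕ 01101111 = 00011101
byte 11: 01101111 ⊕ 11101000 = 10000111
byte 12: 00100000 ⊕ 01101111 = 01001111

048d1d860a844fab0e811d874f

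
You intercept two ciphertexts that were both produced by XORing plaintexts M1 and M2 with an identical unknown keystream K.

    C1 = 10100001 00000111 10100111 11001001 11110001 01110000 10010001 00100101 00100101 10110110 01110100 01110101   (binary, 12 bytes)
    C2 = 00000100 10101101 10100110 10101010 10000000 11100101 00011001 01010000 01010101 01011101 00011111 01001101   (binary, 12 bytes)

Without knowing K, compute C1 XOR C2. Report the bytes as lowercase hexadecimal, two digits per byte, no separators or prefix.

C1 ⊕ C2 = (M1 ⊕ K) ⊕ (M2 ⊕ K) = M1 ⊕ M2 — the shared key cancels under XOR.
byte 0: 161 xor   4 = 165
byte 1:   7 xor 173 = 170
byte 2: 167 xor 166 =   1
byte 3: 201 xor 170 =  99
byte 4: 241 xor 128 = 113
byte 5: 112 xor 229 = 149
byte 6: 145 xor  25 = 136
byte 7:  37 xor  80 = 117
byte 8:  37 xor  85 = 112
byte 9: 182 xor  93 = 235
byte 10: 116 xor  31 = 107
byte 11: 117 xor  77 =  56

a5aa01637195887570eb6b38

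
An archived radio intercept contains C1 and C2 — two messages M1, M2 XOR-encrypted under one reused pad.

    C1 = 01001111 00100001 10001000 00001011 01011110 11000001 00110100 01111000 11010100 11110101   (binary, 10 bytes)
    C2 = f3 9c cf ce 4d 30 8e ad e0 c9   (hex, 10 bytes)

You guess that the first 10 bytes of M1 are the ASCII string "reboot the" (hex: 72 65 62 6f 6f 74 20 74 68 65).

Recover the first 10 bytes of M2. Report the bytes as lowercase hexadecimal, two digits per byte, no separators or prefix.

First, C1 ⊕ C2 = (M1 ⊕ K) ⊕ (M2 ⊕ K) = M1 ⊕ M2, so the key drops out. Then M2 = (M1 ⊕ M2) ⊕ M1 over the first 10 bytes.
byte 0: (4f ^ f3) ^ 72 = bc ^ 72 = ce
byte 1: (21 ^ 9c) ^ 65 = bd ^ 65 = d8
byte 2: (88 ^ cf) ^ 62 = 47 ^ 62 = 25
byte 3: (0b ^ ce) ^ 6f = c5 ^ 6f = aa
byte 4: (5e ^ 4d) ^ 6f = 13 ^ 6f = 7c
byte 5: (c1 ^ 30) ^ 74 = f1 ^ 74 = 85
byte 6: (34 ^ 8e) ^ 20 = ba ^ 20 = 9a
byte 7: (78 ^ ad) ^ 74 = d5 ^ 74 = a1
byte 8: (d4 ^ e0) ^ 68 = 34 ^ 68 = 5c
byte 9: (f5 ^ c9) ^ 65 = 3c ^ 65 = 59

ced825aa7c859aa15c59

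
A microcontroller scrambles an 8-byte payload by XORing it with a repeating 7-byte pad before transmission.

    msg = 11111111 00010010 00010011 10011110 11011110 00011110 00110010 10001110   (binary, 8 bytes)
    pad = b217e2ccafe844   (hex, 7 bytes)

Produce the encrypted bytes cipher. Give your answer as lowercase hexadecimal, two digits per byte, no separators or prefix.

The 7-byte key repeats, so the effective keystream is b2 17 e2 cc af e8 44 b2.
byte 0: ff ⊕ b2 = 4d
byte 1: 12 ⊕ 17 = 05
byte 2: 13 ⊕ e2 = f1
byte 3: 9e ⊕ cc = 52
byte 4: de ⊕ af = 71
byte 5: 1e ⊕ e8 = f6
byte 6: 32 ⊕ 44 = 76
byte 7: 8e ⊕ b2 = 3c

4d05f15271f6763c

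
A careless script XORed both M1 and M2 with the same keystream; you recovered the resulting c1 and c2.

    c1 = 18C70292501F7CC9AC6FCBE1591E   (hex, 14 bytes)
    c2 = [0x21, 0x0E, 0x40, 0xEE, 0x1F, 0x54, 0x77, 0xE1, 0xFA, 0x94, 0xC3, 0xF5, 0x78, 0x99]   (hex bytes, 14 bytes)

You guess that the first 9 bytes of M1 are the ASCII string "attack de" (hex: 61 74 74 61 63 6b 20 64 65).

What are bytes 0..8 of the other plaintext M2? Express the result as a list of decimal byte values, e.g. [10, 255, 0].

First, c1 ⊕ c2 = (M1 ⊕ K) ⊕ (M2 ⊕ K) = M1 ⊕ M2, so the key drops out. Then M2 = (M1 ⊕ M2) ⊕ M1 over the first 9 bytes.
byte 0: (18 ⊕ 21) ⊕ 61 = 39 ⊕ 61 = 58
byte 1: (c7 ⊕ 0e) ⊕ 74 = c9 ⊕ 74 = bd
byte 2: (02 ⊕ 40) ⊕ 74 = 42 ⊕ 74 = 36
byte 3: (92 ⊕ ee) ⊕ 61 = 7c ⊕ 61 = 1d
byte 4: (50 ⊕ 1f) ⊕ 63 = 4f ⊕ 63 = 2c
byte 5: (1f ⊕ 54) ⊕ 6b = 4b ⊕ 6b = 20
byte 6: (7c ⊕ 77) ⊕ 20 = 0b ⊕ 20 = 2b
byte 7: (c9 ⊕ e1) ⊕ 64 = 28 ⊕ 64 = 4c
byte 8: (ac ⊕ fa) ⊕ 65 = 56 ⊕ 65 = 33

[88, 189, 54, 29, 44, 32, 43, 76, 51]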